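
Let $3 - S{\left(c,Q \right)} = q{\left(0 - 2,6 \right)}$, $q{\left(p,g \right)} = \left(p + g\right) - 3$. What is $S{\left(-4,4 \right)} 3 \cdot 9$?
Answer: $54$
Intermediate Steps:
$q{\left(p,g \right)} = -3 + g + p$ ($q{\left(p,g \right)} = \left(g + p\right) - 3 = -3 + g + p$)
$S{\left(c,Q \right)} = 2$ ($S{\left(c,Q \right)} = 3 - \left(-3 + 6 + \left(0 - 2\right)\right) = 3 - \left(-3 + 6 - 2\right) = 3 - 1 = 2$)
$S{\left(-4,4 \right)} 3 \cdot 9 = 2 \cdot 3 \cdot 9 = 6 \cdot 9 = 54$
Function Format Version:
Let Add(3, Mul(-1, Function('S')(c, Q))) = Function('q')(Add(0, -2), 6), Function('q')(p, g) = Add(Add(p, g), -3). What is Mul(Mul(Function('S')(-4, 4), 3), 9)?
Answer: 54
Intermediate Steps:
Function('q')(p, g) = Add(-3, g, p) (Function('q')(p, g) = Add(Add(g, p), -3) = Add(-3, g, p))
Function('S')(c, Q) = 2 (Function('S')(c, Q) = Add(3, Mul(-1, Add(-3, 6, Add(0, -2)))) = Add(3, Mul(-1, Add(-3, 6, -2))) = Add(3, Mul(-1, 1)) = Add(3, -1) = 2)
Mul(Mul(Function('S')(-4, 4), 3), 9) = Mul(Mul(2, 3), 9) = Mul(6, 9) = 54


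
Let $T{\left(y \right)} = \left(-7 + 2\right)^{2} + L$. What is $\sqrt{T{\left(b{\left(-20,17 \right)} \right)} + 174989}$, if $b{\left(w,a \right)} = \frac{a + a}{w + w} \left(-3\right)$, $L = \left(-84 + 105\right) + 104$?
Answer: $\sqrt{175139} \approx 418.5$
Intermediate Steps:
$L = 125$ ($L = 21 + 104 = 125$)
$b{\left(w,a \right)} = - \frac{3 a}{w}$ ($b{\left(w,a \right)} = \frac{2 a}{2 w} \left(-3\right) = 2 a \frac{1}{2 w} \left(-3\right) = \frac{a}{w} \left(-3\right) = - \frac{3 a}{w}$)
$T{\left(y \right)} = 150$ ($T{\left(y \right)} = \left(-7 + 2\right)^{2} + 125 = \left(-5\right)^{2} + 125 = 25 + 125 = 150$)
$\sqrt{T{\left(b{\left(-20,17 \right)} \right)} + 174989} = \sqrt{150 + 174989} = \sqrt{175139}$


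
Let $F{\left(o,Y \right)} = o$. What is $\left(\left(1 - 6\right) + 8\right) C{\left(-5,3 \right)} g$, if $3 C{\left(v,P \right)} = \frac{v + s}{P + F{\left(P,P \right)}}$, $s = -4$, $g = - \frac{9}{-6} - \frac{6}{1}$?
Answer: $\frac{27}{4} \approx 6.75$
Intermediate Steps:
$g = - \frac{9}{2}$ ($g = \left(-9\right) \left(- \frac{1}{6}\right) - 6 = \frac{3}{2} - 6 = - \frac{9}{2} \approx -4.5$)
$C{\left(v,P \right)} = \frac{-4 + v}{6 P}$ ($C{\left(v,P \right)} = \frac{\left(v - 4\right) \frac{1}{P + P}}{3} = \frac{\left(-4 + v\right) \frac{1}{2 P}}{3} = \frac{\frac{1}{2} \frac{1}{P} \left(-4 + v\right)}{3} = \frac{-4 + v}{6 P}$)
$\left(\left(1 - 6\right) + 8\right) C{\left(-5,3 \right)} g = \left(\left(1 - 6\right) + 8\right) \frac{-4 - 5}{6 \cdot 3} \left(- \frac{9}{2}\right) = \left(-5 + 8\right) \frac{1}{6} \cdot \frac{1}{3} \left(-9\right) \left(- \frac{9}{2}\right) = 3 \left(- \frac{1}{2}\right) \left(- \frac{9}{2}\right) = \left(- \frac{3}{2}\right) \left(- \frac{9}{2}\right) = \frac{27}{4}$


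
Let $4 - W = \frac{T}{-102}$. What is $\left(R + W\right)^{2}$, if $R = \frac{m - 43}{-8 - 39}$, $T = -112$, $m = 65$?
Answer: $\frac{34035556}{5745609} \approx 5.9238$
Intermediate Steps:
$R = - \frac{22}{47}$ ($R = \frac{65 - 43}{-8 - 39} = \frac{22}{-47} = 22 \left(- \frac{1}{47}\right) = - \frac{22}{47} \approx -0.46809$)
$W = \frac{148}{51}$ ($W = 4 - - \frac{112}{-102} = 4 - \left(-112\right) \left(- \frac{1}{102}\right) = 4 - \frac{56}{51} = \frac{148}{51} \approx 2.902$)
$\left(R + W\right)^{2} = \left(- \frac{22}{47} + \frac{148}{51}\right)^{2} = \left(\frac{5834}{2397}\right)^{2} = \frac{34035556}{5745609}$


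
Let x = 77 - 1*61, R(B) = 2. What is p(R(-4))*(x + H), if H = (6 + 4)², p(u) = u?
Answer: 232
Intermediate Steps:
H = 100 (H = 10² = 100)
x = 16 (x = 77 - 61 = 16)
p(R(-4))*(x + H) = 2*(16 + 100) = 2*116 = 232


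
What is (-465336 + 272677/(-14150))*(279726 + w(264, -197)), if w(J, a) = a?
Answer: -1840636151556733/14150 ≈ -1.3008e+11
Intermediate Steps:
(-465336 + 272677/(-14150))*(279726 + w(264, -197)) = (-465336 + 272677/(-14150))*(279726 - 197) = (-465336 + 272677*(-1/14150))*279529 = (-465336 - 272677/14150)*279529 = -6584777077/14150*279529 = -1840636151556733/14150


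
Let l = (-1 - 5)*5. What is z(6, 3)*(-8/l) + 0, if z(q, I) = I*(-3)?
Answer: -12/5 ≈ -2.4000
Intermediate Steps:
l = -30 (l = -6*5 = -30)
z(q, I) = -3*I
z(6, 3)*(-8/l) + 0 = (-3*3)*(-8/(-30)) + 0 = -(-72)*(-1)/30 + 0 = -9*4/15 + 0 = -12/5 + 0 = -12/5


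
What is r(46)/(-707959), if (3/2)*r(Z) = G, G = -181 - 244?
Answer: 850/2123877 ≈ 0.00040021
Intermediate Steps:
G = -425
r(Z) = -850/3 (r(Z) = (⅔)*(-425) = -850/3)
r(46)/(-707959) = -850/3/(-707959) = -850/3*(-1/707959) = 850/2123877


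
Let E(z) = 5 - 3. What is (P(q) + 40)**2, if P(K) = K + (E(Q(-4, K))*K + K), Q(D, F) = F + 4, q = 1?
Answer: 1936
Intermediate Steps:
Q(D, F) = 4 + F
E(z) = 2
P(K) = 4*K (P(K) = K + (2*K + K) = K + 3*K = 4*K)
(P(q) + 40)**2 = (4*1 + 40)**2 = (4 + 40)**2 = 44**2 = 1936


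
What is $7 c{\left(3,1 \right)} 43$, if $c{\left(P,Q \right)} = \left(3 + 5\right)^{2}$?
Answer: $19264$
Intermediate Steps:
$c{\left(P,Q \right)} = 64$ ($c{\left(P,Q \right)} = 8^{2} = 64$)
$7 c{\left(3,1 \right)} 43 = 7 \cdot 64 \cdot 43 = 448 \cdot 43 = 19264$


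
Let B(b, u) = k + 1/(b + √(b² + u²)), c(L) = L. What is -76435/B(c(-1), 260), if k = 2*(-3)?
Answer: 31001959565/2433587 + 76435*√67601/2433587 ≈ 12747.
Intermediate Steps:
k = -6
B(b, u) = -6 + 1/(b + √(b² + u²))
-76435/B(c(-1), 260) = -76435*(-1 + √((-1)² + 260²))/(1 - 6*(-1) - 6*√((-1)² + 260²)) = -76435*(-1 + √(1 + 67600))/(1 + 6 - 6*√(1 + 67600)) = -76435*(-1 + √67601)/(1 + 6 - 6*√67601) = -76435*(-1 + √67601)/(7 - 6*√67601)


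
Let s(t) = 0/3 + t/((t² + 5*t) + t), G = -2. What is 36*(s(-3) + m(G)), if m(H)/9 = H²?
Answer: 1308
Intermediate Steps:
m(H) = 9*H²
s(t) = t/(t² + 6*t) (s(t) = 0*(⅓) + t/(t² + 6*t) = 0 + t/(t² + 6*t) = t/(t² + 6*t))
36*(s(-3) + m(G)) = 36*(1/(6 - 3) + 9*(-2)²) = 36*(1/3 + 9*4) = 36*(⅓ + 36) = 36*(109/3) = 1308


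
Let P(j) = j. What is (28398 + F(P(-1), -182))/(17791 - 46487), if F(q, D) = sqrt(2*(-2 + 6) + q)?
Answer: -14199/14348 - sqrt(7)/28696 ≈ -0.98971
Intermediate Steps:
F(q, D) = sqrt(8 + q) (F(q, D) = sqrt(2*4 + q) = sqrt(8 + q))
(28398 + F(P(-1), -182))/(17791 - 46487) = (28398 + sqrt(8 - 1))/(17791 - 46487) = (28398 + sqrt(7))/(-28696) = (28398 + sqrt(7))*(-1/28696) = -14199/14348 - sqrt(7)/28696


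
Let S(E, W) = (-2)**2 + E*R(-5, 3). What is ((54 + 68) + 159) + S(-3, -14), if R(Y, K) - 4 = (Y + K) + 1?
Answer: 276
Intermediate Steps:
R(Y, K) = 5 + K + Y (R(Y, K) = 4 + ((Y + K) + 1) = 4 + ((K + Y) + 1) = 4 + (1 + K + Y) = 5 + K + Y)
S(E, W) = 4 + 3*E (S(E, W) = (-2)**2 + E*(5 + 3 - 5) = 4 + E*3 = 4 + 3*E)
((54 + 68) + 159) + S(-3, -14) = ((54 + 68) + 159) + (4 + 3*(-3)) = (122 + 159) + (4 - 9) = 281 - 5 = 276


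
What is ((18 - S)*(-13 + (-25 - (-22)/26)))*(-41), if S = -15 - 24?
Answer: 1128771/13 ≈ 86829.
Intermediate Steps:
S = -39
((18 - S)*(-13 + (-25 - (-22)/26)))*(-41) = ((18 - 1*(-39))*(-13 + (-25 - (-22)/26)))*(-41) = ((18 + 39)*(-13 + (-25 - (-22)/26)))*(-41) = (57*(-13 + (-25 - 1*(-11/13))))*(-41) = (57*(-13 + (-25 + 11/13)))*(-41) = (57*(-13 - 314/13))*(-41) = (57*(-483/13))*(-41) = -27531/13*(-41) = 1128771/13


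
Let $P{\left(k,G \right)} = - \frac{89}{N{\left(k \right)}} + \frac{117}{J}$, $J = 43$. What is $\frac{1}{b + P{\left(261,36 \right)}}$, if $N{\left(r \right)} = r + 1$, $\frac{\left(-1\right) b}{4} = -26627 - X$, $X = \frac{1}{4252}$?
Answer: $\frac{11975758}{1275542561431} \approx 9.3888 \cdot 10^{-6}$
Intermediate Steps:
$X = \frac{1}{4252} \approx 0.00023518$
$b = \frac{113218005}{1063}$ ($b = - 4 \left(-26627 - \frac{1}{4252}\right) = \left(-4\right) \left(- \frac{113218005}{4252}\right) = \frac{113218005}{1063} \approx 1.0651 \cdot 10^{5}$)
$N{\left(r \right)} = 1 + r$
$P{\left(k,G \right)} = \frac{117}{43} - \frac{89}{1 + k}$ ($P{\left(k,G \right)} = - \frac{89}{1 + k} + \frac{117}{43} = \frac{117}{43} - \frac{89}{1 + k}$)
$\frac{1}{b + P{\left(261,36 \right)}} = \frac{1}{\frac{113218005}{1063} + \frac{-3710 + 117 \cdot 261}{43 \left(1 + 261\right)}} = \frac{1}{\frac{113218005}{1063} + \frac{-3710 + 30537}{43 \cdot 262}} = \frac{1}{\frac{113218005}{1063} + \frac{1}{43} \cdot \frac{1}{262} \cdot 26827} = \frac{1}{\frac{113218005}{1063} + \frac{26827}{11266}} = \frac{1}{\frac{1275542561431}{11975758}} = \frac{11975758}{1275542561431}$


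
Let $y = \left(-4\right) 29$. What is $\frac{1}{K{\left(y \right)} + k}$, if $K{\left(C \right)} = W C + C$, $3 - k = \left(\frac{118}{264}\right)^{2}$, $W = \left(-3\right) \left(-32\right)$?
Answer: $- \frac{17424}{196006057} \approx -8.8895 \cdot 10^{-5}$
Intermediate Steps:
$W = 96$
$y = -116$
$k = \frac{48791}{17424}$ ($k = 3 - \left(\frac{118}{264}\right)^{2} = 3 - \left(118 \cdot \frac{1}{264}\right)^{2} = 3 - \left(\frac{59}{132}\right)^{2} = 3 - \frac{3481}{17424} = \frac{48791}{17424} \approx 2.8002$)
$K{\left(C \right)} = 97 C$ ($K{\left(C \right)} = 96 C + C = 97 C$)
$\frac{1}{K{\left(y \right)} + k} = \frac{1}{97 \left(-116\right) + \frac{48791}{17424}} = \frac{1}{-11252 + \frac{48791}{17424}} = \frac{1}{- \frac{196006057}{17424}} = - \frac{17424}{196006057}$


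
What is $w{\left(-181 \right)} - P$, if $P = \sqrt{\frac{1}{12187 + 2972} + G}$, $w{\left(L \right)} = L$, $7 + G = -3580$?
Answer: $-181 - \frac{2 i \sqrt{206068914447}}{15159} \approx -181.0 - 59.892 i$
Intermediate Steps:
$G = -3587$ ($G = -7 - 3580 = -3587$)
$P = \frac{2 i \sqrt{206068914447}}{15159}$ ($P = \sqrt{\frac{1}{12187 + 2972} - 3587} = \sqrt{\frac{1}{15159} - 3587} = \sqrt{- \frac{54375332}{15159}} = \frac{2 i \sqrt{206068914447}}{15159} \approx 59.892 i$)
$w{\left(-181 \right)} - P = -181 - \frac{2 i \sqrt{206068914447}}{15159}$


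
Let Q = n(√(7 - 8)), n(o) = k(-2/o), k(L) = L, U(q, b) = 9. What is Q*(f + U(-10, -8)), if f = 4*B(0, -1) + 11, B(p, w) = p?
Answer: 40*I ≈ 40.0*I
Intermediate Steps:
f = 11 (f = 4*0 + 11 = 0 + 11 = 11)
n(o) = -2/o
Q = 2*I (Q = -2/√(7 - 8) = -2*(-I) = -(-2)*I = 2*I ≈ 2.0*I)
Q*(f + U(-10, -8)) = (2*I)*(11 + 9) = (2*I)*20 = 40*I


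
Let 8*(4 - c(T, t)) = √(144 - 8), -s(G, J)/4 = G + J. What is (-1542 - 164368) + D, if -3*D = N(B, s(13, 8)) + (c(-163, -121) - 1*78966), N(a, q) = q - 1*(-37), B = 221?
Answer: -418721/3 + √34/12 ≈ -1.3957e+5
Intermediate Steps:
s(G, J) = -4*G - 4*J (s(G, J) = -4*(G + J) = -4*G - 4*J)
c(T, t) = 4 - √34/4 (c(T, t) = 4 - √(144 - 8)/8 = 4 - √34/4)
N(a, q) = 37 + q (N(a, q) = q + 37 = 37 + q)
D = 79009/3 + √34/12 (D = -((37 + (-4*13 - 4*8)) + ((4 - √34/4) - 1*78966))/3 = -((37 + (-52 - 32)) + ((4 - √34/4) - 78966))/3 = -((37 - 84) + (-78962 - √34/4))/3 = -(-47 + (-78962 - √34/4))/3 = -(-79009 - √34/4)/3 = 79009/3 + √34/12 ≈ 26337.)
(-1542 - 164368) + D = (-1542 - 164368) + (79009/3 + √34/12) = -165910 + (79009/3 + √34/12) = -418721/3 + √34/12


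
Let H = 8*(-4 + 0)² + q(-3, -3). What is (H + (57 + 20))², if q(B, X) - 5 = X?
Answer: 42849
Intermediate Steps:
q(B, X) = 5 + X
H = 130 (H = 8*(-4 + 0)² + (5 - 3) = 8*(-4)² + 2 = 8*16 + 2 = 128 + 2 = 130)
(H + (57 + 20))² = (130 + (57 + 20))² = (130 + 77)² = 207² = 42849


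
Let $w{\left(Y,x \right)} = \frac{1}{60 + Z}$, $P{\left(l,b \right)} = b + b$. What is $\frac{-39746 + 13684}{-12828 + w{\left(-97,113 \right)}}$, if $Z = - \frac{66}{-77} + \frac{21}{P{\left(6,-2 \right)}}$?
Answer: $\frac{20289267}{9986584} \approx 2.0317$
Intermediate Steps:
$P{\left(l,b \right)} = 2 b$
$Z = - \frac{123}{28}$ ($Z = - \frac{66}{-77} + \frac{21}{2 \left(-2\right)} = \left(-66\right) \left(- \frac{1}{77}\right) + \frac{21}{-4} = \frac{6}{7} + 21 \left(- \frac{1}{4}\right) = \frac{6}{7} - \frac{21}{4} = - \frac{123}{28} \approx -4.3929$)
$w{\left(Y,x \right)} = \frac{28}{1557}$ ($w{\left(Y,x \right)} = \frac{1}{60 - \frac{123}{28}} = \frac{1}{\frac{1557}{28}} = \frac{28}{1557}$)
$\frac{-39746 + 13684}{-12828 + w{\left(-97,113 \right)}} = \frac{-39746 + 13684}{-12828 + \frac{28}{1557}} = - \frac{26062}{- \frac{19973168}{1557}} = \left(-26062\right) \left(- \frac{1557}{19973168}\right) = \frac{20289267}{9986584}$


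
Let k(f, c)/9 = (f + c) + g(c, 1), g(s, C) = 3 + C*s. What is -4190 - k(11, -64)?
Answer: -3164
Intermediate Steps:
k(f, c) = 27 + 9*f + 18*c (k(f, c) = 9*((f + c) + (3 + 1*c)) = 9*((c + f) + (3 + c)) = 9*(3 + f + 2*c) = 27 + 9*f + 18*c)
-4190 - k(11, -64) = -4190 - (27 + 9*11 + 18*(-64)) = -4190 - (27 + 99 - 1152) = -4190 - 1*(-1026) = -4190 + 1026 = -3164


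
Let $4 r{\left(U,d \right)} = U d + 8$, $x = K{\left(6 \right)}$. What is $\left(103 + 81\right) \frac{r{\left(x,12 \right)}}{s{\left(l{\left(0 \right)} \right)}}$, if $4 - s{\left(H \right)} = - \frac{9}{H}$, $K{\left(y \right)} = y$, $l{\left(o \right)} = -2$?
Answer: $-7360$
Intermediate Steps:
$x = 6$
$r{\left(U,d \right)} = 2 + \frac{U d}{4}$ ($r{\left(U,d \right)} = \frac{U d + 8}{4} = \frac{8 + U d}{4} = 2 + \frac{U d}{4}$)
$s{\left(H \right)} = 4 + \frac{9}{H}$ ($s{\left(H \right)} = 4 - - \frac{9}{H} = 4 + \frac{9}{H}$)
$\left(103 + 81\right) \frac{r{\left(x,12 \right)}}{s{\left(l{\left(0 \right)} \right)}} = \left(103 + 81\right) \frac{2 + \frac{1}{4} \cdot 6 \cdot 12}{4 + \frac{9}{-2}} = 184 \frac{2 + 18}{4 + 9 \left(- \frac{1}{2}\right)} = 184 \frac{20}{4 - \frac{9}{2}} = 184 \frac{20}{- \frac{1}{2}} = 184 \cdot 20 \left(-2\right) = 184 \left(-40\right) = -7360$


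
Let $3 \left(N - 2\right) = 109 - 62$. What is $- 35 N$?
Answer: $- \frac{1855}{3} \approx -618.33$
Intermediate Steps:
$N = \frac{53}{3}$ ($N = 2 + \frac{109 - 62}{3} = 2 + \frac{1}{3} \cdot 47 = 2 + \frac{47}{3} = \frac{53}{3} \approx 17.667$)
$- 35 N = \left(-35\right) \frac{53}{3} = - \frac{1855}{3}$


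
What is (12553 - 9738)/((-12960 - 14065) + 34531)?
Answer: 2815/7506 ≈ 0.37503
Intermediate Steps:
(12553 - 9738)/((-12960 - 14065) + 34531) = 2815/(-27025 + 34531) = 2815/7506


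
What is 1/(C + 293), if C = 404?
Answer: 1/697 ≈ 0.0014347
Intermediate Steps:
1/(C + 293) = 1/(404 + 293) = 1/697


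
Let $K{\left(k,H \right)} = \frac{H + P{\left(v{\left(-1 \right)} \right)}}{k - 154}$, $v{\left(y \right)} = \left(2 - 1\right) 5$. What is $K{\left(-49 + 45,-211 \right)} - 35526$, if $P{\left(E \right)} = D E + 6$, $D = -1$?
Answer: $- \frac{2806449}{79} \approx -35525.0$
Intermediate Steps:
$v{\left(y \right)} = 5$ ($v{\left(y \right)} = 1 \cdot 5 = 5$)
$P{\left(E \right)} = 6 - E$ ($P{\left(E \right)} = - E + 6 = 6 - E$)
$K{\left(k,H \right)} = \frac{1 + H}{-154 + k}$ ($K{\left(k,H \right)} = \frac{H + \left(6 - 5\right)}{k - 154} = \frac{H + \left(6 - 5\right)}{-154 + k} = \frac{H + 1}{-154 + k} = \frac{1 + H}{-154 + k}$)
$K{\left(-49 + 45,-211 \right)} - 35526 = \frac{1 - 211}{-154 + \left(-49 + 45\right)} - 35526 = \frac{1}{-154 - 4} \left(-210\right) - 35526 = \frac{1}{-158} \left(-210\right) - 35526 = \left(- \frac{1}{158}\right) \left(-210\right) - 35526 = \frac{105}{79} - 35526 = - \frac{2806449}{79}$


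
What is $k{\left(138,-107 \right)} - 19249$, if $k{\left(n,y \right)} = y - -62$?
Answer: $-19294$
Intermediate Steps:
$k{\left(n,y \right)} = 62 + y$ ($k{\left(n,y \right)} = y + 62 = 62 + y$)
$k{\left(138,-107 \right)} - 19249 = \left(62 - 107\right) - 19249 = -45 - 19249 = -19294$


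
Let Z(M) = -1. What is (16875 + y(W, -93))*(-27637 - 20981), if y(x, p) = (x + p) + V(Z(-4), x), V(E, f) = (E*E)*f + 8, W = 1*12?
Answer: -817463052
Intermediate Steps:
W = 12
V(E, f) = 8 + f*E² (V(E, f) = E²*f + 8 = f*E² + 8 = 8 + f*E²)
y(x, p) = 8 + p + 2*x (y(x, p) = (x + p) + (8 + x*(-1)²) = (p + x) + (8 + x*1) = (p + x) + (8 + x) = 8 + p + 2*x)
(16875 + y(W, -93))*(-27637 - 20981) = (16875 + (8 - 93 + 2*12))*(-27637 - 20981) = (16875 + (8 - 93 + 24))*(-48618) = (16875 - 61)*(-48618) = 16814*(-48618) = -817463052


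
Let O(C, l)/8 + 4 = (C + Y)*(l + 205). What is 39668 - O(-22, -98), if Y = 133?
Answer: -55316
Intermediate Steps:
O(C, l) = -32 + 8*(133 + C)*(205 + l) (O(C, l) = -32 + 8*((C + 133)*(l + 205)) = -32 + 8*((133 + C)*(205 + l)) = -32 + 8*(133 + C)*(205 + l))
39668 - O(-22, -98) = 39668 - (218088 + 1064*(-98) + 1640*(-22) + 8*(-22)*(-98)) = 39668 - (218088 - 104272 - 36080 + 17248) = 39668 - 1*94984 = 39668 - 94984 = -55316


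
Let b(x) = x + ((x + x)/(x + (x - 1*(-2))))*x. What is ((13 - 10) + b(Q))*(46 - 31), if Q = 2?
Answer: 95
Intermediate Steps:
b(x) = x + 2*x²/(2 + 2*x) (b(x) = x + ((2*x)/(x + (x + 2)))*x = x + ((2*x)/(x + (2 + x)))*x = x + ((2*x)/(2 + 2*x))*x = x + (2*x/(2 + 2*x))*x = x + 2*x²/(2 + 2*x))
((13 - 10) + b(Q))*(46 - 31) = ((13 - 10) + 2*(1 + 2*2)/(1 + 2))*(46 - 31) = (3 + 2*(1 + 4)/3)*15 = (3 + 2*(⅓)*5)*15 = (3 + 10/3)*15 = (19/3)*15 = 95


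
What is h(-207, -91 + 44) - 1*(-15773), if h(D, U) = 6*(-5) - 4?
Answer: 15739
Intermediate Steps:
h(D, U) = -34 (h(D, U) = -30 - 4 = -34)
h(-207, -91 + 44) - 1*(-15773) = -34 - 1*(-15773) = -34 + 15773 = 15739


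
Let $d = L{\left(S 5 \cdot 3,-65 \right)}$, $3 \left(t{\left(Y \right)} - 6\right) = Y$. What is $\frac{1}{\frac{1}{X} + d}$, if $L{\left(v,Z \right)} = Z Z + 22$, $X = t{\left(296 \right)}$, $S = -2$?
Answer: $\frac{314}{1333561} \approx 0.00023546$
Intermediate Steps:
$t{\left(Y \right)} = 6 + \frac{Y}{3}$
$X = \frac{314}{3}$ ($X = 6 + \frac{1}{3} \cdot 296 = 6 + \frac{296}{3} = \frac{314}{3} \approx 104.67$)
$L{\left(v,Z \right)} = 22 + Z^{2}$ ($L{\left(v,Z \right)} = Z^{2} + 22 = 22 + Z^{2}$)
$d = 4247$ ($d = 22 + \left(-65\right)^{2} = 22 + 4225 = 4247$)
$\frac{1}{\frac{1}{X} + d} = \frac{1}{\frac{1}{\frac{314}{3}} + 4247} = \frac{1}{\frac{3}{314} + 4247} = \frac{1}{\frac{1333561}{314}} = \frac{314}{1333561}$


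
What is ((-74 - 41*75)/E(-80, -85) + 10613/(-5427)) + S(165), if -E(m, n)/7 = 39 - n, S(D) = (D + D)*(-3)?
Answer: -4655652101/4710636 ≈ -988.33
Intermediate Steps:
S(D) = -6*D (S(D) = (2*D)*(-3) = -6*D)
E(m, n) = -273 + 7*n (E(m, n) = -7*(39 - n) = -273 + 7*n)
((-74 - 41*75)/E(-80, -85) + 10613/(-5427)) + S(165) = ((-74 - 41*75)/(-273 + 7*(-85)) + 10613/(-5427)) - 6*165 = ((-74 - 3075)/(-273 - 595) + 10613*(-1/5427)) - 990 = (-3149/(-868) - 10613/5427) - 990 = (-3149*(-1/868) - 10613/5427) - 990 = (3149/868 - 10613/5427) - 990 = 7877539/4710636 - 990 = -4655652101/4710636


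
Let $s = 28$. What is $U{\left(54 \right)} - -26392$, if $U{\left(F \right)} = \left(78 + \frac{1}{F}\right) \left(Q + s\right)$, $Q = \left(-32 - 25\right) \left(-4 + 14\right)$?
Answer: $- \frac{429139}{27} \approx -15894.0$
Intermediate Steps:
$Q = -570$ ($Q = \left(-57\right) 10 = -570$)
$U{\left(F \right)} = -42276 - \frac{542}{F}$ ($U{\left(F \right)} = \left(78 + \frac{1}{F}\right) \left(-570 + 28\right) = \left(78 + \frac{1}{F}\right) \left(-542\right) = -42276 - \frac{542}{F}$)
$U{\left(54 \right)} - -26392 = \left(-42276 - \frac{542}{54}\right) - -26392 = \left(-42276 - \frac{271}{27}\right) + 26392 = - \frac{1141723}{27} + 26392 = - \frac{429139}{27}$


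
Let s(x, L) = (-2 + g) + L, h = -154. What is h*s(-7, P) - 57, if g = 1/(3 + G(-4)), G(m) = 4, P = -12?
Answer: 2077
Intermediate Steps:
g = ⅐ (g = 1/(3 + 4) = 1/7 = ⅐ ≈ 0.14286)
s(x, L) = -13/7 + L (s(x, L) = (-2 + ⅐) + L = -13/7 + L)
h*s(-7, P) - 57 = -154*(-13/7 - 12) - 57 = -154*(-97/7) - 57 = 2134 - 57 = 2077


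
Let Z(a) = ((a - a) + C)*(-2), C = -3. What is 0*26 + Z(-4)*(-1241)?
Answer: -7446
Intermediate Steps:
Z(a) = 6 (Z(a) = ((a - a) - 3)*(-2) = (0 - 3)*(-2) = -3*(-2) = 6)
0*26 + Z(-4)*(-1241) = 0*26 + 6*(-1241) = 0 - 7446 = -7446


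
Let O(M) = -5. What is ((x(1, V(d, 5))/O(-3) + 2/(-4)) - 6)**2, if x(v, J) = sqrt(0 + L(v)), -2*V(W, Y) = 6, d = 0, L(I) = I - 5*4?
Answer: 4149/100 + 13*I*sqrt(19)/5 ≈ 41.49 + 11.333*I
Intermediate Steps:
L(I) = -20 + I (L(I) = I - 20 = -20 + I)
V(W, Y) = -3 (V(W, Y) = -1/2*6 = -3)
x(v, J) = sqrt(-20 + v) (x(v, J) = sqrt(0 + (-20 + v)) = sqrt(-20 + v))
((x(1, V(d, 5))/O(-3) + 2/(-4)) - 6)**2 = ((sqrt(-20 + 1)/(-5) + 2/(-4)) - 6)**2 = ((sqrt(-19)*(-1/5) + 2*(-1/4)) - 6)**2 = (((I*sqrt(19))*(-1/5) - 1/2) - 6)**2 = ((-I*sqrt(19)/5 - 1/2) - 6)**2 = ((-1/2 - I*sqrt(19)/5) - 6)**2 = (-13/2 - I*sqrt(19)/5)**2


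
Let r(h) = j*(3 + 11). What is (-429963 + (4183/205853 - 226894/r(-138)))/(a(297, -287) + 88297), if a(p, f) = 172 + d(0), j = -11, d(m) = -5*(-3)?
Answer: -6791852627421/1402531657604 ≈ -4.8426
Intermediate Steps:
d(m) = 15
a(p, f) = 187 (a(p, f) = 172 + 15 = 187)
r(h) = -154 (r(h) = -11*(3 + 11) = -11*14 = -154)
(-429963 + (4183/205853 - 226894/r(-138)))/(a(297, -287) + 88297) = (-429963 + (4183/205853 - 226894/(-154)))/(187 + 88297) = (-429963 + (4183*(1/205853) - 226894*(-1/154)))/88484 = (-429963 + (4183/205853 + 113447/77))*(1/88484) = (-429963 + 23353727382/15850681)*(1/88484) = -6791852627421/15850681*1/88484 = -6791852627421/1402531657604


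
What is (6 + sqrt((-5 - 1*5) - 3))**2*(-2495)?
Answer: -57385 - 29940*I*sqrt(13) ≈ -57385.0 - 1.0795e+5*I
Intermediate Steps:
(6 + sqrt((-5 - 1*5) - 3))**2*(-2495) = (6 + sqrt((-5 - 5) - 3))**2*(-2495) = (6 + sqrt(-10 - 3))**2*(-2495) = (6 + sqrt(-13))**2*(-2495) = (6 + I*sqrt(13))**2*(-2495) = -2495*(6 + I*sqrt(13))**2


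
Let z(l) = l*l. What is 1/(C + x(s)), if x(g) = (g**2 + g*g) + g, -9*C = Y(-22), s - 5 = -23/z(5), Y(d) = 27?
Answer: 625/21483 ≈ 0.029093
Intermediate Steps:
z(l) = l**2
s = 102/25 (s = 5 - 23/(5**2) = 5 - 23/25 = 102/25 ≈ 4.0800)
C = -3 (C = -1/9*27 = -3)
x(g) = g + 2*g**2 (x(g) = (g**2 + g**2) + g = 2*g**2 + g = g + 2*g**2)
1/(C + x(s)) = 1/(-3 + 102*(1 + 2*(102/25))/25) = 1/(-3 + 102*(1 + 204/25)/25) = 1/(-3 + (102/25)*(229/25)) = 1/(-3 + 23358/625) = 1/(21483/625) = 625/21483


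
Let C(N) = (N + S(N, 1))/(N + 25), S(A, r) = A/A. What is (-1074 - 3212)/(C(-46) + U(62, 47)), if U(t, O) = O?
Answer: -15001/172 ≈ -87.215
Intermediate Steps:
S(A, r) = 1
C(N) = (1 + N)/(25 + N) (C(N) = (N + 1)/(N + 25) = (1 + N)/(25 + N))
(-1074 - 3212)/(C(-46) + U(62, 47)) = (-1074 - 3212)/((1 - 46)/(25 - 46) + 47) = -4286/(-45/(-21) + 47) = -4286/(-1/21*(-45) + 47) = -4286/(15/7 + 47) = -4286/344/7 = -4286*7/344 = -15001/172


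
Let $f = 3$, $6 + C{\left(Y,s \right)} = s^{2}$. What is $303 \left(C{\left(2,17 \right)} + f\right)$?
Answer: $86658$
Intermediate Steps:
$C{\left(Y,s \right)} = -6 + s^{2}$
$303 \left(C{\left(2,17 \right)} + f\right) = 303 \left(\left(-6 + 17^{2}\right) + 3\right) = 303 \left(\left(-6 + 289\right) + 3\right) = 303 \left(283 + 3\right) = 303 \cdot 286 = 86658$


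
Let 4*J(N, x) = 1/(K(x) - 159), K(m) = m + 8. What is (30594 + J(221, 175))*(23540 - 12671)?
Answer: 10640841575/32 ≈ 3.3253e+8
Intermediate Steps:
K(m) = 8 + m
J(N, x) = 1/(4*(-151 + x)) (J(N, x) = 1/(4*((8 + x) - 159)) = 1/(4*(-151 + x)))
(30594 + J(221, 175))*(23540 - 12671) = (30594 + 1/(4*(-151 + 175)))*(23540 - 12671) = (30594 + (¼)/24)*10869 = (30594 + (¼)*(1/24))*10869 = (30594 + 1/96)*10869 = (2937025/96)*10869 = 10640841575/32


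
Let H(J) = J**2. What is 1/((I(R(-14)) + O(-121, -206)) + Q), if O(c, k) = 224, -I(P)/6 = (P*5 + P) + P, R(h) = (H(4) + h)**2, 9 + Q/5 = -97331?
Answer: -1/486644 ≈ -2.0549e-6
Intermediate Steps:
Q = -486700 (Q = -45 + 5*(-97331) = -45 - 486655 = -486700)
R(h) = (16 + h)**2 (R(h) = (4**2 + h)**2 = (16 + h)**2)
I(P) = -42*P (I(P) = -6*((P*5 + P) + P) = -6*((5*P + P) + P) = -6*(6*P + P) = -42*P)
1/((I(R(-14)) + O(-121, -206)) + Q) = 1/((-42*(16 - 14)**2 + 224) - 486700) = 1/((-42*2**2 + 224) - 486700) = 1/((-42*4 + 224) - 486700) = 1/((-168 + 224) - 486700) = 1/(56 - 486700) = 1/(-486644) = -1/486644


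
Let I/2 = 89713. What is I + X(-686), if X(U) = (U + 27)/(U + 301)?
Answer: 69079669/385 ≈ 1.7943e+5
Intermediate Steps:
I = 179426 (I = 2*89713 = 179426)
X(U) = (27 + U)/(301 + U)
I + X(-686) = 179426 + (27 - 686)/(301 - 686) = 179426 - 659/(-385) = 179426 - 1/385*(-659) = 179426 + 659/385 = 69079669/385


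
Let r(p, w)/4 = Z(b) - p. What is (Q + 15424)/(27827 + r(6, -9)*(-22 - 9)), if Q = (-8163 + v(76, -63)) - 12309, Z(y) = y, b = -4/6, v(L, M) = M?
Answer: -15333/85961 ≈ -0.17837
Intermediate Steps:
b = -2/3 (b = -4*1/6 = -2/3 ≈ -0.66667)
Q = -20535 (Q = (-8163 - 63) - 12309 = -8226 - 12309 = -20535)
r(p, w) = -8/3 - 4*p (r(p, w) = 4*(-2/3 - p) = -8/3 - 4*p)
(Q + 15424)/(27827 + r(6, -9)*(-22 - 9)) = (-20535 + 15424)/(27827 + (-8/3 - 4*6)*(-22 - 9)) = -5111/(27827 + (-8/3 - 24)*(-31)) = -5111/(27827 - 80/3*(-31)) = -5111/(27827 + 2480/3) = -5111/85961/3 = -5111*3/85961 = -15333/85961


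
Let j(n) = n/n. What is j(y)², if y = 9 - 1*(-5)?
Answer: 1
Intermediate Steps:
y = 14 (y = 9 + 5 = 14)
j(n) = 1
j(y)² = 1² = 1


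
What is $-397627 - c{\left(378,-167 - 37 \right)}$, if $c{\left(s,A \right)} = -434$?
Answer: $-397193$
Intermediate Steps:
$-397627 - c{\left(378,-167 - 37 \right)} = -397627 - -434 = -397627 + 434 = -397193$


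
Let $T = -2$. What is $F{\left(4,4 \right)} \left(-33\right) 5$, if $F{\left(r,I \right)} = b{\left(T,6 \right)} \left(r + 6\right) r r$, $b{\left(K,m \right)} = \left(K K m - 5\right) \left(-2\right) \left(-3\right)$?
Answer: $-3009600$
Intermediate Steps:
$b{\left(K,m \right)} = -30 + 6 m K^{2}$ ($b{\left(K,m \right)} = \left(K^{2} m - 5\right) \left(-2\right) \left(-3\right) = \left(m K^{2} - 5\right) \left(-2\right) \left(-3\right) = \left(-5 + m K^{2}\right) \left(-2\right) \left(-3\right) = \left(10 - 2 m K^{2}\right) \left(-3\right) = -30 + 6 m K^{2}$)
$F{\left(r,I \right)} = 114 r^{2} \left(6 + r\right)$ ($F{\left(r,I \right)} = \left(-30 + 6 \cdot 6 \left(-2\right)^{2}\right) \left(r + 6\right) r r = \left(-30 + 6 \cdot 6 \cdot 4\right) \left(6 + r\right) r r = \left(-30 + 144\right) r \left(6 + r\right) r = 114 r \left(6 + r\right) r = 114 r^{2} \left(6 + r\right)$)
$F{\left(4,4 \right)} \left(-33\right) 5 = 114 \cdot 4^{2} \left(6 + 4\right) \left(-33\right) 5 = 114 \cdot 16 \cdot 10 \left(-33\right) 5 = 18240 \left(-33\right) 5 = \left(-601920\right) 5 = -3009600$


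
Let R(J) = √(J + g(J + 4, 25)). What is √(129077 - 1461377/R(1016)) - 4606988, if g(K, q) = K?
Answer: -4606988 + √(133765592948 - 1487681786*√509)/1018 ≈ -4.6067e+6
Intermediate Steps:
R(J) = √(4 + 2*J) (R(J) = √(J + (J + 4)) = √(J + (4 + J)) = √(4 + 2*J))
√(129077 - 1461377/R(1016)) - 4606988 = √(129077 - 1461377/√(4 + 2*1016)) - 4606988 = √(129077 - 1461377/√(4 + 2032)) - 4606988 = √(129077 - 1461377*√509/1018) - 4606988 = -4606988 + √(129077 - 1461377*√509/1018)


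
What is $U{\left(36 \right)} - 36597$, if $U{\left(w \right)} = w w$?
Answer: $-35301$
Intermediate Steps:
$U{\left(w \right)} = w^{2}$
$U{\left(36 \right)} - 36597 = 36^{2} - 36597 = 1296 - 36597 = -35301$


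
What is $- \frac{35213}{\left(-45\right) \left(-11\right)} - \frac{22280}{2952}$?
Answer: $- \frac{1596908}{20295} \approx -78.685$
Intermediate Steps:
$- \frac{35213}{\left(-45\right) \left(-11\right)} - \frac{22280}{2952} = - \frac{35213}{495} - \frac{2785}{369} = - \frac{1596908}{20295}$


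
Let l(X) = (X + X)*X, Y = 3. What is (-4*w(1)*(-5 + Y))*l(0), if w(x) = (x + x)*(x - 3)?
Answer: 0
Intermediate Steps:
l(X) = 2*X² (l(X) = (2*X)*X = 2*X²)
w(x) = 2*x*(-3 + x) (w(x) = (2*x)*(-3 + x) = 2*x*(-3 + x))
(-4*w(1)*(-5 + Y))*l(0) = (-4*2*1*(-3 + 1)*(-5 + 3))*(2*0²) = (-4*2*1*(-2)*(-2))*(2*0) = -(-16)*(-2)*0 = -4*8*0 = -32*0 = 0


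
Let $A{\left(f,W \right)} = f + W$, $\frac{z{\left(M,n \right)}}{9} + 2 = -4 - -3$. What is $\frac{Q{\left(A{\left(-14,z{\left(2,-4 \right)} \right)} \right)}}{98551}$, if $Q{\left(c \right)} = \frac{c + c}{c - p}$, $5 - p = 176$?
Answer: $- \frac{41}{6405815} \approx -6.4004 \cdot 10^{-6}$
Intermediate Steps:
$p = -171$ ($p = 5 - 176 = -171$)
$z{\left(M,n \right)} = -27$ ($z{\left(M,n \right)} = -18 + 9 \left(-4 - -3\right) = -18 + 9 \left(-4 + 3\right) = -18 + 9 \left(-1\right) = -18 - 9 = -27$)
$A{\left(f,W \right)} = W + f$
$Q{\left(c \right)} = \frac{2 c}{171 + c}$ ($Q{\left(c \right)} = \frac{c + c}{c - -171} = \frac{2 c}{c + 171} = \frac{2 c}{171 + c}$)
$\frac{Q{\left(A{\left(-14,z{\left(2,-4 \right)} \right)} \right)}}{98551} = \frac{2 \left(-27 - 14\right) \frac{1}{171 - 41}}{98551} = 2 \left(-41\right) \frac{1}{171 - 41} \cdot \frac{1}{98551} = 2 \left(-41\right) \frac{1}{130} \cdot \frac{1}{98551} = \left(- \frac{41}{65}\right) \frac{1}{98551} = - \frac{41}{6405815}$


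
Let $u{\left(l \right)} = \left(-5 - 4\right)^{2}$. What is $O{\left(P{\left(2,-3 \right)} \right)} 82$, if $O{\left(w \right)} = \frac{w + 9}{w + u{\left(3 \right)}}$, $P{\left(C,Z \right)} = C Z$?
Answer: $\frac{82}{25} \approx 3.28$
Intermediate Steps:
$u{\left(l \right)} = 81$ ($u{\left(l \right)} = \left(-9\right)^{2} = 81$)
$O{\left(w \right)} = \frac{9 + w}{81 + w}$ ($O{\left(w \right)} = \frac{w + 9}{w + 81} = \frac{9 + w}{81 + w}$)
$O{\left(P{\left(2,-3 \right)} \right)} 82 = \frac{9 + 2 \left(-3\right)}{81 + 2 \left(-3\right)} 82 = \frac{9 - 6}{81 - 6} \cdot 82 = \frac{1}{75} \cdot 3 \cdot 82 = \frac{1}{25} \cdot 82 = \frac{82}{25}$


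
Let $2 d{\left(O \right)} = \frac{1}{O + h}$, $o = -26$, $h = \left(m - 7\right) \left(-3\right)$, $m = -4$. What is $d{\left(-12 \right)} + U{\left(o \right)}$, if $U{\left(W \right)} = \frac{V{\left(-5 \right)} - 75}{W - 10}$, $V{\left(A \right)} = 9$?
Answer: $\frac{13}{7} \approx 1.8571$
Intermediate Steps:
$h = 33$ ($h = \left(-4 - 7\right) \left(-3\right) = \left(-11\right) \left(-3\right) = 33$)
$U{\left(W \right)} = - \frac{66}{-10 + W}$ ($U{\left(W \right)} = \frac{9 - 75}{W - 10} = - \frac{66}{-10 + W}$)
$d{\left(O \right)} = \frac{1}{2 \left(33 + O\right)}$ ($d{\left(O \right)} = \frac{1}{2 \left(O + 33\right)} = \frac{1}{2 \left(33 + O\right)}$)
$d{\left(-12 \right)} + U{\left(o \right)} = \frac{1}{2 \left(33 - 12\right)} - \frac{66}{-10 - 26} = \frac{1}{2 \cdot 21} - \frac{66}{-36} = \frac{1}{2} \cdot \frac{1}{21} - - \frac{11}{6} = \frac{1}{42} + \frac{11}{6} = \frac{13}{7}$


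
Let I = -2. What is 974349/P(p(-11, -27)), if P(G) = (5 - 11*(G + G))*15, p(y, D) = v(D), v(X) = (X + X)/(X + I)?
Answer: -9418707/5215 ≈ -1806.1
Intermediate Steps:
v(X) = 2*X/(-2 + X) (v(X) = (X + X)/(X - 2) = (2*X)/(-2 + X) = 2*X/(-2 + X))
p(y, D) = 2*D/(-2 + D)
P(G) = 75 - 330*G (P(G) = (5 - 22*G)*15 = 75 - 330*G)
974349/P(p(-11, -27)) = 974349/(75 - 660*(-27)/(-2 - 27)) = 974349/(75 - 660*(-27)/(-29)) = 974349/(75 - 660*(-27)*(-1)/29) = 974349/(75 - 330*54/29) = 974349/(75 - 17820/29) = 974349/(-15645/29) = 974349*(-29/15645) = -9418707/5215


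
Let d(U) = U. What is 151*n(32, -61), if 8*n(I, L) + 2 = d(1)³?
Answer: -151/8 ≈ -18.875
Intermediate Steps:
n(I, L) = -⅛ (n(I, L) = -¼ + (⅛)*1³ = -¼ + (⅛)*1 = -¼ + ⅛ = -⅛)
151*n(32, -61) = 151*(-⅛) = -151/8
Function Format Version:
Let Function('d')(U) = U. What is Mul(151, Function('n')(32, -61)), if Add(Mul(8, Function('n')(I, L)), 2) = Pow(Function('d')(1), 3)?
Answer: Rational(-151, 8) ≈ -18.875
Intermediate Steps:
Function('n')(I, L) = Rational(-1, 8) (Function('n')(I, L) = Add(Rational(-1, 4), Mul(Rational(1, 8), Pow(1, 3))) = Add(Rational(-1, 4), Mul(Rational(1, 8), 1)) = Add(Rational(-1, 4), Rational(1, 8)) = Rational(-1, 8))
Mul(151, Function('n')(32, -61)) = Mul(151, Rational(-1, 8)) = Rational(-151, 8)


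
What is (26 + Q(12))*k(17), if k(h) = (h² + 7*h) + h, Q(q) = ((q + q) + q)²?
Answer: 561850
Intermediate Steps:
Q(q) = 9*q² (Q(q) = (2*q + q)² = (3*q)² = 9*q²)
k(h) = h² + 8*h
(26 + Q(12))*k(17) = (26 + 9*12²)*(17*(8 + 17)) = (26 + 9*144)*(17*25) = (26 + 1296)*425 = 1322*425 = 561850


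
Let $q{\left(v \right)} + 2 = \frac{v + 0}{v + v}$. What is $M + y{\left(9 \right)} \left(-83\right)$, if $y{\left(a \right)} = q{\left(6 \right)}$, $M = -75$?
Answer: $\frac{99}{2} \approx 49.5$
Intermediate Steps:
$q{\left(v \right)} = - \frac{3}{2}$ ($q{\left(v \right)} = -2 + \frac{v + 0}{v + v} = -2 + \frac{v}{2 v} = -2 + v \frac{1}{2 v} = -2 + \frac{1}{2} = - \frac{3}{2}$)
$y{\left(a \right)} = - \frac{3}{2}$
$M + y{\left(9 \right)} \left(-83\right) = -75 - - \frac{249}{2} = -75 + \frac{249}{2} = \frac{99}{2}$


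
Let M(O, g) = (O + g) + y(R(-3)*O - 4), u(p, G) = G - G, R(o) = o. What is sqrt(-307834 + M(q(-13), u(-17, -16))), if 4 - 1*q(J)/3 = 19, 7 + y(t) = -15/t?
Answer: I*sqrt(5283633611)/131 ≈ 554.88*I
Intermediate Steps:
u(p, G) = 0
y(t) = -7 - 15/t
q(J) = -45 (q(J) = 12 - 3*19 = 12 - 57 = -45)
M(O, g) = -7 + O + g - 15/(-4 - 3*O) (M(O, g) = (O + g) + (-7 - 15/(-3*O - 4)) = (O + g) + (-7 - 15/(-4 - 3*O)) = -7 + O + g - 15/(-4 - 3*O))
sqrt(-307834 + M(q(-13), u(-17, -16))) = sqrt(-307834 + (15 + (4 + 3*(-45))*(-7 - 45 + 0))/(4 + 3*(-45))) = sqrt(-307834 + (15 + (4 - 135)*(-52))/(4 - 135)) = sqrt(-307834 + (15 - 131*(-52))/(-131)) = sqrt(-307834 - (15 + 6812)/131) = sqrt(-307834 - 1/131*6827) = sqrt(-307834 - 6827/131) = sqrt(-40333081/131) = I*sqrt(5283633611)/131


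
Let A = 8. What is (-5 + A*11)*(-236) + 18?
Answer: -19570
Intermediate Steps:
(-5 + A*11)*(-236) + 18 = (-5 + 8*11)*(-236) + 18 = (-5 + 88)*(-236) + 18 = 83*(-236) + 18 = -19588 + 18 = -19570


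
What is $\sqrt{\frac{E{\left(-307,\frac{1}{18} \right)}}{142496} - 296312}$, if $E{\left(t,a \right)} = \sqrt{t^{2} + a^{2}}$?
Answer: $\frac{\sqrt{-3384364364471808 + 4453 \sqrt{30536677}}}{106872} \approx 544.35 i$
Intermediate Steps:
$E{\left(t,a \right)} = \sqrt{a^{2} + t^{2}}$
$\sqrt{\frac{E{\left(-307,\frac{1}{18} \right)}}{142496} - 296312} = \sqrt{\frac{\sqrt{\left(\frac{1}{18}\right)^{2} + \left(-307\right)^{2}}}{142496} - 296312} = \sqrt{\sqrt{\left(\frac{1}{18}\right)^{2} + 94249} \cdot \frac{1}{142496} - 296312} = \sqrt{\sqrt{\frac{1}{324} + 94249} \cdot \frac{1}{142496} - 296312} = \sqrt{\sqrt{\frac{30536677}{324}} \cdot \frac{1}{142496} - 296312} = \sqrt{\frac{\sqrt{30536677}}{18} \cdot \frac{1}{142496} - 296312} = \sqrt{\frac{\sqrt{30536677}}{2564928} - 296312} = \sqrt{-296312 + \frac{\sqrt{30536677}}{2564928}}$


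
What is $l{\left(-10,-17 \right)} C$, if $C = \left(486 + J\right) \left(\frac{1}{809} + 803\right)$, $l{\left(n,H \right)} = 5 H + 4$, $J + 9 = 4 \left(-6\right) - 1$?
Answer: $- \frac{23784180336}{809} \approx -2.9399 \cdot 10^{7}$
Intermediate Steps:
$J = -34$ ($J = -9 + \left(4 \left(-6\right) - 1\right) = -9 - 25 = -34$)
$l{\left(n,H \right)} = 4 + 5 H$
$C = \frac{293631856}{809}$ ($C = \left(486 - 34\right) \left(\frac{1}{809} + 803\right) = 452 \left(\frac{1}{809} + 803\right) = 452 \cdot \frac{649628}{809} = \frac{293631856}{809} \approx 3.6296 \cdot 10^{5}$)
$l{\left(-10,-17 \right)} C = \left(4 + 5 \left(-17\right)\right) \frac{293631856}{809} = \left(4 - 85\right) \frac{293631856}{809} = \left(-81\right) \frac{293631856}{809} = - \frac{23784180336}{809}$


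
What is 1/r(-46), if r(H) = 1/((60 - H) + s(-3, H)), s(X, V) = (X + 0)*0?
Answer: 106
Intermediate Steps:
s(X, V) = 0 (s(X, V) = X*0 = 0)
r(H) = 1/(60 - H) (r(H) = 1/((60 - H) + 0) = 1/(60 - H))
1/r(-46) = 1/(1/(60 - 1*(-46))) = 1/(1/(60 + 46)) = 1/(1/106) = 106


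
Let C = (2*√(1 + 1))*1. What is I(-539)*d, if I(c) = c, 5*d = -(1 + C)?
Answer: 539/5 + 1078*√2/5 ≈ 412.70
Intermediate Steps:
C = 2*√2 (C = (2*√2)*1 = 2*√2 ≈ 2.8284)
d = -⅕ - 2*√2/5 (d = (-(1 + 2*√2))/5 = (-1 - 2*√2)/5 = -⅕ - 2*√2/5 ≈ -0.76569)
I(-539)*d = -539*(-⅕ - 2*√2/5) = 539/5 + 1078*√2/5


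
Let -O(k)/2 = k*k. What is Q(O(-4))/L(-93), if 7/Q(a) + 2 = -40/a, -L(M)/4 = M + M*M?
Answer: 7/25668 ≈ 0.00027271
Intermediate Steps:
O(k) = -2*k**2 (O(k) = -2*k*k = -2*k**2)
L(M) = -4*M - 4*M**2 (L(M) = -4*(M + M*M) = -4*(M + M**2) = -4*M - 4*M**2)
Q(a) = 7/(-2 - 40/a)
Q(O(-4))/L(-93) = (-7*(-2*(-4)**2)/(40 + 2*(-2*(-4)**2)))/((-4*(-93)*(1 - 93))) = (-7*(-2*16)/(40 + 2*(-2*16)))/((-4*(-93)*(-92))) = -7*(-32)/(40 + 2*(-32))/(-34224) = -7*(-32)/(40 - 64)*(-1/34224) = -7*(-32)/(-24)*(-1/34224) = -7*(-32)*(-1/24)*(-1/34224) = -28/3*(-1/34224) = 7/25668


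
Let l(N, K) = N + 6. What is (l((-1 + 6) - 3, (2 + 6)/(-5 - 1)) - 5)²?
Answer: 9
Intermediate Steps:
l(N, K) = 6 + N
(l((-1 + 6) - 3, (2 + 6)/(-5 - 1)) - 5)² = ((6 + ((-1 + 6) - 3)) - 5)² = ((6 + (5 - 3)) - 5)² = ((6 + 2) - 5)² = (8 - 5)² = 3² = 9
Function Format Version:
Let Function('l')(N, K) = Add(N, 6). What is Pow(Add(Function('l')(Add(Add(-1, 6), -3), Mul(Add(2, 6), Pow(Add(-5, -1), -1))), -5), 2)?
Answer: 9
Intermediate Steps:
Function('l')(N, K) = Add(6, N)
Pow(Add(Function('l')(Add(Add(-1, 6), -3), Mul(Add(2, 6), Pow(Add(-5, -1), -1))), -5), 2) = Pow(Add(Add(6, Add(Add(-1, 6), -3)), -5), 2) = Pow(Add(Add(6, Add(5, -3)), -5), 2) = Pow(Add(Add(6, 2), -5), 2) = Pow(Add(8, -5), 2) = Pow(3, 2) = 9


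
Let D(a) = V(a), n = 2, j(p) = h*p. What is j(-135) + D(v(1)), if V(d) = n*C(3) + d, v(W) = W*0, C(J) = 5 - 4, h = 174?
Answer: -23488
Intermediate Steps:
j(p) = 174*p
C(J) = 1
v(W) = 0
V(d) = 2 + d (V(d) = 2*1 + d = 2 + d)
D(a) = 2 + a
j(-135) + D(v(1)) = 174*(-135) + (2 + 0) = -23490 + 2 = -23488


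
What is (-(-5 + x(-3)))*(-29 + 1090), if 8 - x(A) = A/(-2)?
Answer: -3183/2 ≈ -1591.5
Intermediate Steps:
x(A) = 8 + A/2 (x(A) = 8 - A/(-2) = 8 - A*(-1)/2 = 8 - (-1)*A/2 = 8 + A/2)
(-(-5 + x(-3)))*(-29 + 1090) = (-(-5 + (8 + (½)*(-3))))*(-29 + 1090) = -(-5 + (8 - 3/2))*1061 = -(-5 + 13/2)*1061 = -1*3/2*1061 = -3/2*1061 = -3183/2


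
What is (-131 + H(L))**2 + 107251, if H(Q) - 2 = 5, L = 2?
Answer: 122627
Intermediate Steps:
H(Q) = 7 (H(Q) = 2 + 5 = 7)
(-131 + H(L))**2 + 107251 = (-131 + 7)**2 + 107251 = (-124)**2 + 107251 = 15376 + 107251 = 122627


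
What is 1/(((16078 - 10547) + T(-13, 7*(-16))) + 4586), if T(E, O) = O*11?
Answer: 1/8885 ≈ 0.00011255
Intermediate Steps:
T(E, O) = 11*O
1/(((16078 - 10547) + T(-13, 7*(-16))) + 4586) = 1/(((16078 - 10547) + 11*(7*(-16))) + 4586) = 1/((5531 + 11*(-112)) + 4586) = 1/((5531 - 1232) + 4586) = 1/(4299 + 4586) = 1/8885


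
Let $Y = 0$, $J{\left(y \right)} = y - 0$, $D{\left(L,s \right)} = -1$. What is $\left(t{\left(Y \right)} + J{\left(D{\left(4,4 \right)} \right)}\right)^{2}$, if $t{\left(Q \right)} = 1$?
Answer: $0$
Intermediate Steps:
$J{\left(y \right)} = y$ ($J{\left(y \right)} = y + 0 = y$)
$\left(t{\left(Y \right)} + J{\left(D{\left(4,4 \right)} \right)}\right)^{2} = \left(1 - 1\right)^{2} = 0^{2} = 0$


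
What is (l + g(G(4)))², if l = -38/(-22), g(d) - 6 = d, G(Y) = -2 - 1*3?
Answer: 900/121 ≈ 7.4380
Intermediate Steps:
G(Y) = -5 (G(Y) = -2 - 3 = -5)
g(d) = 6 + d
l = 19/11 (l = -38*(-1/22) = 19/11 ≈ 1.7273)
(l + g(G(4)))² = (19/11 + (6 - 5))² = (19/11 + 1)² = (30/11)² = 900/121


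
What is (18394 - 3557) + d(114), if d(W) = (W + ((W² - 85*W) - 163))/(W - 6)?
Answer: 1605653/108 ≈ 14867.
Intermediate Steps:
d(W) = (-163 + W² - 84*W)/(-6 + W) (d(W) = (W + (-163 + W² - 85*W))/(-6 + W) = (-163 + W² - 84*W)/(-6 + W))
(18394 - 3557) + d(114) = (18394 - 3557) + (-163 + 114² - 84*114)/(-6 + 114) = 14837 + (-163 + 12996 - 9576)/108 = 14837 + (1/108)*3257 = 14837 + 3257/108 = 1605653/108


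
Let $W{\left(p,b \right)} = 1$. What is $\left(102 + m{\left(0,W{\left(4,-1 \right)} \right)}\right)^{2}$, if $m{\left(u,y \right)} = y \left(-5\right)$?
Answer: $9409$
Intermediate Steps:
$m{\left(u,y \right)} = - 5 y$
$\left(102 + m{\left(0,W{\left(4,-1 \right)} \right)}\right)^{2} = \left(102 - 5\right)^{2} = 97^{2} = 9409$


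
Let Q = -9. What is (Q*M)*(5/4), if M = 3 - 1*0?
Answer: -135/4 ≈ -33.750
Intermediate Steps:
M = 3 (M = 3 + 0 = 3)
(Q*M)*(5/4) = (-9*3)*(5/4) = -135/4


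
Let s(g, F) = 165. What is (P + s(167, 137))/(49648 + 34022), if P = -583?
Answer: -209/41835 ≈ -0.0049958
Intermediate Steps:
(P + s(167, 137))/(49648 + 34022) = (-583 + 165)/(49648 + 34022) = -418/83670 = -418*1/83670 = -209/41835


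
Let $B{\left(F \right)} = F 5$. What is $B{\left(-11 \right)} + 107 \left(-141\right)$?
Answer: $-15142$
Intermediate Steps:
$B{\left(F \right)} = 5 F$
$B{\left(-11 \right)} + 107 \left(-141\right) = 5 \left(-11\right) + 107 \left(-141\right) = -55 - 15087 = -15142$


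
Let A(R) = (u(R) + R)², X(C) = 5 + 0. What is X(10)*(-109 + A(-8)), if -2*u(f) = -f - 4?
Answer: -45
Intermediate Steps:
X(C) = 5
u(f) = 2 + f/2 (u(f) = -(-f - 4)/2 = -(-4 - f)/2 = 2 + f/2)
A(R) = (2 + 3*R/2)² (A(R) = ((2 + R/2) + R)² = (2 + 3*R/2)²)
X(10)*(-109 + A(-8)) = 5*(-109 + (4 + 3*(-8))²/4) = 5*(-109 + (4 - 24)²/4) = 5*(-109 + (¼)*(-20)²) = 5*(-109 + (¼)*400) = 5*(-109 + 100) = 5*(-9) = -45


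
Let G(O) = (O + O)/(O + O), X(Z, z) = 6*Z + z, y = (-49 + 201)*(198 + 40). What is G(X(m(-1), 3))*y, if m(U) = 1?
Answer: 36176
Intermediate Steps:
y = 36176 (y = 152*238 = 36176)
X(Z, z) = z + 6*Z
G(O) = 1 (G(O) = (2*O)/((2*O)) = (2*O)*(1/(2*O)) = 1)
G(X(m(-1), 3))*y = 1*36176 = 36176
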